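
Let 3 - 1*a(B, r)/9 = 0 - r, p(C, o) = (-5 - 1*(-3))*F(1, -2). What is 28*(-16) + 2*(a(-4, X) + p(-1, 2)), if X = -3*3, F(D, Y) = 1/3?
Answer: -1672/3 ≈ -557.33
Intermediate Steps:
F(D, Y) = ⅓
X = -9
p(C, o) = -⅔ (p(C, o) = (-5 - 1*(-3))*(⅓) = (-5 + 3)*(⅓) = -2*⅓ = -⅔)
a(B, r) = 27 + 9*r (a(B, r) = 27 - 9*(0 - r) = 27 - (-9)*r = 27 + 9*r)
28*(-16) + 2*(a(-4, X) + p(-1, 2)) = 28*(-16) + 2*((27 + 9*(-9)) - ⅔) = -448 + 2*((27 - 81) - ⅔) = -448 + 2*(-54 - ⅔) = -448 + 2*(-164/3) = -448 - 328/3 = -1672/3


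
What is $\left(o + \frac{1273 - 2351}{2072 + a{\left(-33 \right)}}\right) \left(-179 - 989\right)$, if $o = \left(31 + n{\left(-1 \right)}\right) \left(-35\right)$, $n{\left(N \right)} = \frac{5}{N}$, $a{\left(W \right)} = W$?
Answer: $\frac{2168471424}{2039} \approx 1.0635 \cdot 10^{6}$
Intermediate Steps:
$o = -910$ ($o = \left(31 + \frac{5}{-1}\right) \left(-35\right) = \left(31 + 5 \left(-1\right)\right) \left(-35\right) = \left(31 - 5\right) \left(-35\right) = 26 \left(-35\right) = -910$)
$\left(o + \frac{1273 - 2351}{2072 + a{\left(-33 \right)}}\right) \left(-179 - 989\right) = \left(-910 + \frac{1273 - 2351}{2072 - 33}\right) \left(-179 - 989\right) = \left(-910 - \frac{1078}{2039}\right) \left(-1168\right) = \left(- \frac{1856568}{2039}\right) \left(-1168\right) = \frac{2168471424}{2039}$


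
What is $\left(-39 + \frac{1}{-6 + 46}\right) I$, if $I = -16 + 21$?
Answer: $- \frac{1559}{8} \approx -194.88$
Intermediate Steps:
$I = 5$
$\left(-39 + \frac{1}{-6 + 46}\right) I = \left(-39 + \frac{1}{-6 + 46}\right) 5 = \left(-39 + \frac{1}{40}\right) 5 = \left(- \frac{1559}{40}\right) 5 = - \frac{1559}{8}$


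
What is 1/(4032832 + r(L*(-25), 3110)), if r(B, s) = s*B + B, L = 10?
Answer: 1/3255082 ≈ 3.0721e-7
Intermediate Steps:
r(B, s) = B + B*s (r(B, s) = B*s + B = B + B*s)
1/(4032832 + r(L*(-25), 3110)) = 1/(4032832 + (10*(-25))*(1 + 3110)) = 1/(4032832 - 250*3111) = 1/(4032832 - 777750) = 1/3255082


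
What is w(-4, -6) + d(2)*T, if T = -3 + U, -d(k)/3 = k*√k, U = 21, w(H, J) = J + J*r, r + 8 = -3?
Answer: 60 - 108*√2 ≈ -92.735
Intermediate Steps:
r = -11 (r = -8 - 3 = -11)
w(H, J) = -10*J (w(H, J) = J + J*(-11) = J - 11*J = -10*J)
d(k) = -3*k^(3/2) (d(k) = -3*k*√k = -3*k^(3/2))
T = 18 (T = -3 + 21 = 18)
w(-4, -6) + d(2)*T = -10*(-6) - 6*√2*18 = 60 - 6*√2*18 = 60 - 108*√2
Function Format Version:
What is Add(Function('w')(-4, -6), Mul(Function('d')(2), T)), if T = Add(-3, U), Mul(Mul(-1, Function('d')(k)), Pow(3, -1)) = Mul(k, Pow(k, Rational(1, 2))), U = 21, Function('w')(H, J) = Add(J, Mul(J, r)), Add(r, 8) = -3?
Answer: Add(60, Mul(-108, Pow(2, Rational(1, 2)))) ≈ -92.735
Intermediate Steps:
r = -11 (r = Add(-8, -3) = -11)
Function('w')(H, J) = Mul(-10, J) (Function('w')(H, J) = Add(J, Mul(J, -11)) = Add(J, Mul(-11, J)) = Mul(-10, J))
Function('d')(k) = Mul(-3, Pow(k, Rational(3, 2))) (Function('d')(k) = Mul(-3, Mul(k, Pow(k, Rational(1, 2)))) = Mul(-3, Pow(k, Rational(3, 2))))
T = 18 (T = Add(-3, 21) = 18)
Add(Function('w')(-4, -6), Mul(Function('d')(2), T)) = Add(Mul(-10, -6), Mul(Mul(-3, Pow(2, Rational(3, 2))), 18)) = Add(60, Mul(Mul(-3, Mul(2, Pow(2, Rational(1, 2)))), 18)) = Add(60, Mul(Mul(-6, Pow(2, Rational(1, 2))), 18)) = Add(60, Mul(-108, Pow(2, Rational(1, 2))))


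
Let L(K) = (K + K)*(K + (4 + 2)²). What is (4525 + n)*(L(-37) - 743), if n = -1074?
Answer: -2308719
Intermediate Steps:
L(K) = 2*K*(36 + K) (L(K) = (2*K)*(K + 6²) = (2*K)*(K + 36) = (2*K)*(36 + K) = 2*K*(36 + K))
(4525 + n)*(L(-37) - 743) = (4525 - 1074)*(2*(-37)*(36 - 37) - 743) = 3451*(2*(-37)*(-1) - 743) = 3451*(74 - 743) = 3451*(-669) = -2308719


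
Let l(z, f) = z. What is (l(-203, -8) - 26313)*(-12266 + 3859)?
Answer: 222920012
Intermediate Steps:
(l(-203, -8) - 26313)*(-12266 + 3859) = (-203 - 26313)*(-12266 + 3859) = -26516*(-8407) = 222920012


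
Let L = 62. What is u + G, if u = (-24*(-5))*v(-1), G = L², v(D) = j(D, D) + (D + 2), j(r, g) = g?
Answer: 3844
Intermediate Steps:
v(D) = 2 + 2*D (v(D) = D + (D + 2) = D + (2 + D) = 2 + 2*D)
G = 3844 (G = 62² = 3844)
u = 0 (u = (-24*(-5))*(2 + 2*(-1)) = 120*(2 - 2) = 120*0 = 0)
u + G = 0 + 3844 = 3844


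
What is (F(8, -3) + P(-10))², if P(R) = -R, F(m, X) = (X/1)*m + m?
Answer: 36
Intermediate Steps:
F(m, X) = m + X*m (F(m, X) = (X*1)*m + m = X*m + m = m + X*m)
(F(8, -3) + P(-10))² = (8*(1 - 3) - 1*(-10))² = (8*(-2) + 10)² = (-16 + 10)² = (-6)² = 36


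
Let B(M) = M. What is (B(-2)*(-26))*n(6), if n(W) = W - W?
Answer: 0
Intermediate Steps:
n(W) = 0
(B(-2)*(-26))*n(6) = -2*(-26)*0 = 52*0 = 0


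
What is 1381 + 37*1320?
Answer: 50221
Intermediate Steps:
1381 + 37*1320 = 1381 + 48840 = 50221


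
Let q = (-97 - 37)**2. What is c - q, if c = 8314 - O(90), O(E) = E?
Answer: -9732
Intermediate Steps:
q = 17956 (q = (-134)**2 = 17956)
c = 8224 (c = 8314 - 1*90 = 8314 - 90 = 8224)
c - q = 8224 - 1*17956 = 8224 - 17956 = -9732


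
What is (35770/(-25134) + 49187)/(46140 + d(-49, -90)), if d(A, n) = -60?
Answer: 77264393/72385920 ≈ 1.0674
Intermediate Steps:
(35770/(-25134) + 49187)/(46140 + d(-49, -90)) = (35770/(-25134) + 49187)/(46140 - 60) = (35770*(-1/25134) + 49187)/46080 = (-17885/12567 + 49187)*(1/46080) = (618115144/12567)*(1/46080) = 77264393/72385920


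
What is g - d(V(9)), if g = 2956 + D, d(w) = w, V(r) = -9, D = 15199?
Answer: 18164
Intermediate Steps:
g = 18155 (g = 2956 + 15199 = 18155)
g - d(V(9)) = 18155 - 1*(-9) = 18155 + 9 = 18164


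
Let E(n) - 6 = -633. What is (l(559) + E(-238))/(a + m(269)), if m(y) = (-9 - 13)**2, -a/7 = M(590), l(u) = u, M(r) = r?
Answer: 34/1823 ≈ 0.018651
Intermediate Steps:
a = -4130 (a = -7*590 = -4130)
E(n) = -627 (E(n) = 6 - 633 = -627)
m(y) = 484 (m(y) = (-22)**2 = 484)
(l(559) + E(-238))/(a + m(269)) = (559 - 627)/(-4130 + 484) = -68/(-3646) = -68*(-1/3646) = 34/1823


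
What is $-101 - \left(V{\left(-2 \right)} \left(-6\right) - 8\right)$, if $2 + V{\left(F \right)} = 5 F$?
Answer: $-165$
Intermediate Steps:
$V{\left(F \right)} = -2 + 5 F$
$-101 - \left(V{\left(-2 \right)} \left(-6\right) - 8\right) = -101 - \left(\left(-2 + 5 \left(-2\right)\right) \left(-6\right) - 8\right) = -101 - \left(\left(-2 - 10\right) \left(-6\right) - 8\right) = -101 - \left(\left(-12\right) \left(-6\right) - 8\right) = -101 - \left(72 - 8\right) = -101 - 64 = -165$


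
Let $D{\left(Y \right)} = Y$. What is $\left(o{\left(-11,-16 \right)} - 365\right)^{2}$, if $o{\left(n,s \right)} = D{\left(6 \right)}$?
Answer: $128881$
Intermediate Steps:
$o{\left(n,s \right)} = 6$
$\left(o{\left(-11,-16 \right)} - 365\right)^{2} = \left(6 - 365\right)^{2} = \left(-359\right)^{2} = 128881$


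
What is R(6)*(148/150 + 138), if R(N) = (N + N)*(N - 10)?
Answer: -166784/25 ≈ -6671.4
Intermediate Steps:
R(N) = 2*N*(-10 + N) (R(N) = (2*N)*(-10 + N) = 2*N*(-10 + N))
R(6)*(148/150 + 138) = (2*6*(-10 + 6))*(148/150 + 138) = (2*6*(-4))*(148*(1/150) + 138) = -48*(74/75 + 138) = -48*10424/75 = -166784/25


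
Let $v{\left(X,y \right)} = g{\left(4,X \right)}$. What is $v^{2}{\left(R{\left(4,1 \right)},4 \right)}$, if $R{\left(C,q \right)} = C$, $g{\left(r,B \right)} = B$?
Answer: $16$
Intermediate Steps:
$v{\left(X,y \right)} = X$
$v^{2}{\left(R{\left(4,1 \right)},4 \right)} = 4^{2} = 16$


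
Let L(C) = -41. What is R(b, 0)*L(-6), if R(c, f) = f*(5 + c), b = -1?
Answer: 0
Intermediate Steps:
R(b, 0)*L(-6) = (0*(5 - 1))*(-41) = (0*4)*(-41) = 0*(-41) = 0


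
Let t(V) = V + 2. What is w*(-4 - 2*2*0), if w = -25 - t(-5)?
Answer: 88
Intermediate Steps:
t(V) = 2 + V
w = -22 (w = -25 - (2 - 5) = -25 - 1*(-3) = -25 + 3 = -22)
w*(-4 - 2*2*0) = -22*(-4 - 2*2*0) = -22*(-4 - 4*0) = -22*(-4 + 0) = -22*(-4) = 88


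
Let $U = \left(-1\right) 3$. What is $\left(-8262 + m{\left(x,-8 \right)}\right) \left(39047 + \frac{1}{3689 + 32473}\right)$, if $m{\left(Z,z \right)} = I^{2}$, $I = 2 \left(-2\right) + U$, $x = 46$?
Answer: $- \frac{11596900671995}{36162} \approx -3.2069 \cdot 10^{8}$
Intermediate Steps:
$U = -3$
$I = -7$ ($I = 2 \left(-2\right) - 3 = -4 - 3 = -7$)
$m{\left(Z,z \right)} = 49$ ($m{\left(Z,z \right)} = \left(-7\right)^{2} = 49$)
$\left(-8262 + m{\left(x,-8 \right)}\right) \left(39047 + \frac{1}{3689 + 32473}\right) = \left(-8262 + 49\right) \left(39047 + \frac{1}{3689 + 32473}\right) = - 8213 \left(39047 + \frac{1}{36162}\right) = \left(-8213\right) \frac{1412017615}{36162} = - \frac{11596900671995}{36162}$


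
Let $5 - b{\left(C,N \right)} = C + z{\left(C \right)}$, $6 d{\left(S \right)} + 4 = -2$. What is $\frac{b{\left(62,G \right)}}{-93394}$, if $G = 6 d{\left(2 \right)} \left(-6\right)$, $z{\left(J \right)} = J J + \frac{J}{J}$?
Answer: $\frac{1951}{46697} \approx 0.04178$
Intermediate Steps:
$d{\left(S \right)} = -1$ ($d{\left(S \right)} = - \frac{2}{3} + \frac{1}{6} \left(-2\right) = - \frac{2}{3} - \frac{1}{3} = -1$)
$z{\left(J \right)} = 1 + J^{2}$ ($z{\left(J \right)} = J^{2} + 1 = 1 + J^{2}$)
$G = 36$ ($G = 6 \left(-1\right) \left(-6\right) = \left(-6\right) \left(-6\right) = 36$)
$b{\left(C,N \right)} = 4 - C - C^{2}$ ($b{\left(C,N \right)} = 5 - \left(C + \left(1 + C^{2}\right)\right) = 5 - \left(1 + C + C^{2}\right) = 4 - C - C^{2}$)
$\frac{b{\left(62,G \right)}}{-93394} = \frac{4 - 62 - 62^{2}}{-93394} = \left(4 - 62 - 3844\right) \left(- \frac{1}{93394}\right) = \left(-3902\right) \left(- \frac{1}{93394}\right) = \frac{1951}{46697}$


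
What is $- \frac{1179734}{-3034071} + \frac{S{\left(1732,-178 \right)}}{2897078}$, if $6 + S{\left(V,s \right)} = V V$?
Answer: $\frac{6259721108165}{4394970172269} \approx 1.4243$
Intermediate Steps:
$S{\left(V,s \right)} = -6 + V^{2}$ ($S{\left(V,s \right)} = -6 + V V = -6 + V^{2}$)
$- \frac{1179734}{-3034071} + \frac{S{\left(1732,-178 \right)}}{2897078} = - \frac{1179734}{-3034071} + \frac{-6 + 1732^{2}}{2897078} = \left(-1179734\right) \left(- \frac{1}{3034071}\right) + \left(-6 + 2999824\right) \frac{1}{2897078} = \frac{1179734}{3034071} + 2999818 \cdot \frac{1}{2897078} = \frac{1179734}{3034071} + \frac{1499909}{1448539} = \frac{6259721108165}{4394970172269}$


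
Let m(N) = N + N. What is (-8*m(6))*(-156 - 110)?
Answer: 25536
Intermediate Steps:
m(N) = 2*N
(-8*m(6))*(-156 - 110) = (-16*6)*(-156 - 110) = -8*12*(-266) = -96*(-266) = 25536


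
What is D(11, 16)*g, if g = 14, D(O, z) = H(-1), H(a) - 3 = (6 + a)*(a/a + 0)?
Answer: 112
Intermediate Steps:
H(a) = 9 + a (H(a) = 3 + (6 + a)*(a/a + 0) = 3 + (6 + a)*(1 + 0) = 3 + (6 + a)*1 = 3 + (6 + a) = 9 + a)
D(O, z) = 8 (D(O, z) = 9 - 1 = 8)
D(11, 16)*g = 8*14 = 112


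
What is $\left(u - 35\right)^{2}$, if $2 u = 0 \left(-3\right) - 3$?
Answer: $\frac{5329}{4} \approx 1332.3$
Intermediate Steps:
$u = - \frac{3}{2}$ ($u = \frac{0 \left(-3\right) - 3}{2} = \frac{0 - 3}{2} = \frac{1}{2} \left(-3\right) = - \frac{3}{2} \approx -1.5$)
$\left(u - 35\right)^{2} = \left(- \frac{3}{2} - 35\right)^{2} = \left(- \frac{73}{2}\right)^{2} = \frac{5329}{4}$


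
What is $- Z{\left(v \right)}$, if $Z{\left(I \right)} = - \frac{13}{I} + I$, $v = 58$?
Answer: $- \frac{3351}{58} \approx -57.776$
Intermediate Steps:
$Z{\left(I \right)} = I - \frac{13}{I}$
$- Z{\left(v \right)} = - (58 - \frac{13}{58}) = \left(-1\right) \frac{3351}{58} = - \frac{3351}{58}$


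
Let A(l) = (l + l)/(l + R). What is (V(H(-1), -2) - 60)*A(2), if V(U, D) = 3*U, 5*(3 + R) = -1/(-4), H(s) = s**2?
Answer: 240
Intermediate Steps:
R = -59/20 (R = -3 + (-1/(-4))/5 = -3 + (-1*(-1/4))/5 = -3 + (1/5)*(1/4) = -3 + 1/20 = -59/20 ≈ -2.9500)
A(l) = 2*l/(-59/20 + l) (A(l) = (l + l)/(l - 59/20) = (2*l)/(-59/20 + l) = 2*l/(-59/20 + l))
(V(H(-1), -2) - 60)*A(2) = (3*(-1)**2 - 60)*(40*2/(-59 + 20*2)) = (3*1 - 60)*(40*2/(-59 + 40)) = (3 - 60)*(40*2/(-19)) = -2280*2*(-1)/19 = -57*(-80/19) = 240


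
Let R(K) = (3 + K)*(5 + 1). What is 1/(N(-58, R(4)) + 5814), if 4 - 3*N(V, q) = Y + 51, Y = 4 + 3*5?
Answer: 1/5792 ≈ 0.00017265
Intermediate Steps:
Y = 19 (Y = 4 + 15 = 19)
R(K) = 18 + 6*K (R(K) = (3 + K)*6 = 18 + 6*K)
N(V, q) = -22 (N(V, q) = 4/3 - (19 + 51)/3 = 4/3 - ⅓*70 = 4/3 - 70/3 = -22)
1/(N(-58, R(4)) + 5814) = 1/(-22 + 5814) = 1/5792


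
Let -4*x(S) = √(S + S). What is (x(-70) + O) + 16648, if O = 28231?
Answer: 44879 - I*√35/2 ≈ 44879.0 - 2.958*I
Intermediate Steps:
x(S) = -√2*√S/4 (x(S) = -√(S + S)/4 = -√2*√S/4)
(x(-70) + O) + 16648 = (-√2*√(-70)/4 + 28231) + 16648 = (-√2*I*√70/4 + 28231) + 16648 = (-I*√35/2 + 28231) + 16648 = (28231 - I*√35/2) + 16648 = 44879 - I*√35/2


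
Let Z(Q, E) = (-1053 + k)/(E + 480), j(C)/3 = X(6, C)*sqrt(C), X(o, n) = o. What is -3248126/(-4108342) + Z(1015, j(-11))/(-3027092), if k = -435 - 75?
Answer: 1141083905963673/1443280419291331 - 1563*I*sqrt(11)/39346141816 ≈ 0.79062 - 1.3175e-7*I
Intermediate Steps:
k = -510
j(C) = 18*sqrt(C) (j(C) = 3*(6*sqrt(C)) = 18*sqrt(C))
Z(Q, E) = -1563/(480 + E) (Z(Q, E) = (-1053 - 510)/(E + 480) = -1563/(480 + E))
-3248126/(-4108342) + Z(1015, j(-11))/(-3027092) = -3248126/(-4108342) - 1563/(480 + 18*sqrt(-11))/(-3027092) = -3248126*(-1/4108342) - 1563/(480 + 18*(I*sqrt(11)))*(-1/3027092) = 232009/293453 - 1563/(480 + 18*I*sqrt(11))*(-1/3027092) = 232009/293453 + 1563/(3027092*(480 + 18*I*sqrt(11)))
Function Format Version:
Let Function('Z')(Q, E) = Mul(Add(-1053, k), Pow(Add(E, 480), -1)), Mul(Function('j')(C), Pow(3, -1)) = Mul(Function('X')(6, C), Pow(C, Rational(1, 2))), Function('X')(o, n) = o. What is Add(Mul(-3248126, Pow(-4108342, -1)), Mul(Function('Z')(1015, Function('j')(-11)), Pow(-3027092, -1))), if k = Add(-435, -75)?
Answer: Add(Rational(1141083905963673, 1443280419291331), Mul(Rational(-1563, 39346141816), I, Pow(11, Rational(1, 2)))) ≈ Add(0.79062, Mul(-1.3175e-7, I))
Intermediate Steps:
k = -510
Function('j')(C) = Mul(18, Pow(C, Rational(1, 2))) (Function('j')(C) = Mul(3, Mul(6, Pow(C, Rational(1, 2)))) = Mul(18, Pow(C, Rational(1, 2))))
Function('Z')(Q, E) = Mul(-1563, Pow(Add(480, E), -1)) (Function('Z')(Q, E) = Mul(Add(-1053, -510), Pow(Add(E, 480), -1)) = Mul(-1563, Pow(Add(480, E), -1)))
Add(Mul(-3248126, Pow(-4108342, -1)), Mul(Function('Z')(1015, Function('j')(-11)), Pow(-3027092, -1))) = Add(Mul(-3248126, Pow(-4108342, -1)), Mul(Mul(-1563, Pow(Add(480, Mul(18, Pow(-11, Rational(1, 2)))), -1)), Pow(-3027092, -1))) = Add(Mul(-3248126, Rational(-1, 4108342)), Mul(Mul(-1563, Pow(Add(480, Mul(18, Mul(I, Pow(11, Rational(1, 2))))), -1)), Rational(-1, 3027092))) = Add(Rational(232009, 293453), Mul(Mul(-1563, Pow(Add(480, Mul(18, I, Pow(11, Rational(1, 2)))), -1)), Rational(-1, 3027092))) = Add(Rational(232009, 293453), Mul(Rational(1563, 3027092), Pow(Add(480, Mul(18, I, Pow(11, Rational(1, 2)))), -1)))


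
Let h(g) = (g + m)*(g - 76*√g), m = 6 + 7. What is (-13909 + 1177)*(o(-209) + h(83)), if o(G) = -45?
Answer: -100875636 + 92892672*√83 ≈ 7.4542e+8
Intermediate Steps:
m = 13
h(g) = (13 + g)*(g - 76*√g) (h(g) = (g + 13)*(g - 76*√g) = (13 + g)*(g - 76*√g))
(-13909 + 1177)*(o(-209) + h(83)) = (-13909 + 1177)*(-45 + (83² - 988*√83 - 6308*√83 + 13*83)) = -12732*(-45 + (6889 - 988*√83 - 6308*√83 + 1079)) = -12732*(-45 + (7968 - 7296*√83)) = -12732*(7923 - 7296*√83) = -100875636 + 92892672*√83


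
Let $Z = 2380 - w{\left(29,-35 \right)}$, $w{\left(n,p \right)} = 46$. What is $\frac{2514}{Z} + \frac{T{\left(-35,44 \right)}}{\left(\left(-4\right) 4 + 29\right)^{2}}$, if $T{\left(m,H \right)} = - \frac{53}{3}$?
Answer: $\frac{191816}{197223} \approx 0.97258$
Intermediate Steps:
$T{\left(m,H \right)} = - \frac{53}{3}$ ($T{\left(m,H \right)} = \left(-53\right) \frac{1}{3} = - \frac{53}{3}$)
$Z = 2334$ ($Z = 2380 - 46 = 2334$)
$\frac{2514}{Z} + \frac{T{\left(-35,44 \right)}}{\left(\left(-4\right) 4 + 29\right)^{2}} = \frac{2514}{2334} - \frac{53}{3 \left(\left(-4\right) 4 + 29\right)^{2}} = 2514 \cdot \frac{1}{2334} - \frac{53}{3 \left(-16 + 29\right)^{2}} = \frac{419}{389} - \frac{53}{3 \cdot 13^{2}} = \frac{419}{389} - \frac{53}{3 \cdot 169} = \frac{419}{389} - \frac{53}{507} = \frac{191816}{197223}$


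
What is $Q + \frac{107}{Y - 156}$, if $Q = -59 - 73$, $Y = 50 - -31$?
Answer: $- \frac{10007}{75} \approx -133.43$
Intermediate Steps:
$Y = 81$ ($Y = 50 + 31 = 81$)
$Q = -132$ ($Q = -59 - 73 = -132$)
$Q + \frac{107}{Y - 156} = -132 + \frac{107}{81 - 156} = -132 + \frac{107}{-75} = -132 + 107 \left(- \frac{1}{75}\right) = -132 - \frac{107}{75} = - \frac{10007}{75}$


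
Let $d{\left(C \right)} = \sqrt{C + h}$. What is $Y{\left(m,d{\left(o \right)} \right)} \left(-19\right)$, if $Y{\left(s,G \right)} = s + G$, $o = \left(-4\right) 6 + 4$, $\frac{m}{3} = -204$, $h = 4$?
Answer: $11628 - 76 i \approx 11628.0 - 76.0 i$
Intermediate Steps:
$m = -612$ ($m = 3 \left(-204\right) = -612$)
$o = -20$ ($o = -24 + 4 = -20$)
$d{\left(C \right)} = \sqrt{4 + C}$ ($d{\left(C \right)} = \sqrt{C + 4} = \sqrt{4 + C}$)
$Y{\left(s,G \right)} = G + s$
$Y{\left(m,d{\left(o \right)} \right)} \left(-19\right) = \left(\sqrt{4 - 20} - 612\right) \left(-19\right) = \left(\sqrt{-16} - 612\right) \left(-19\right) = \left(4 i - 612\right) \left(-19\right) = \left(-612 + 4 i\right) \left(-19\right) = 11628 - 76 i$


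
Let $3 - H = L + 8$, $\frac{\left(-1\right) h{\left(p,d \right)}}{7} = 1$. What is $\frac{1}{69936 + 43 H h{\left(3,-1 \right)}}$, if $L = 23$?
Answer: $\frac{1}{78364} \approx 1.2761 \cdot 10^{-5}$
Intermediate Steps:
$h{\left(p,d \right)} = -7$ ($h{\left(p,d \right)} = \left(-7\right) 1 = -7$)
$H = -28$ ($H = 3 - \left(23 + 8\right) = 3 - 31 = -28$)
$\frac{1}{69936 + 43 H h{\left(3,-1 \right)}} = \frac{1}{69936 + 43 \left(-28\right) \left(-7\right)} = \frac{1}{69936 - -8428} = \frac{1}{69936 + 8428} = \frac{1}{78364}$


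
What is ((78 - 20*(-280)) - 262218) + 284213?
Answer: 27673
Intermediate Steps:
((78 - 20*(-280)) - 262218) + 284213 = ((78 + 5600) - 262218) + 284213 = (5678 - 262218) + 284213 = -256540 + 284213 = 27673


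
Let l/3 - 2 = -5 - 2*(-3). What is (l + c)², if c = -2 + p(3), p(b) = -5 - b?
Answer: 1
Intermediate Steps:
l = 9 (l = 6 + 3*(-5 - 2*(-3)) = 6 + 3*(-5 + 6) = 6 + 3*1 = 6 + 3 = 9)
c = -10 (c = -2 + (-5 - 1*3) = -2 + (-5 - 3) = -2 - 8 = -10)
(l + c)² = (9 - 10)² = (-1)² = 1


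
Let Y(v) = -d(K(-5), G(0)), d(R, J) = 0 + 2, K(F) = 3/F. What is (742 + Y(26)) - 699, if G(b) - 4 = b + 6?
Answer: 41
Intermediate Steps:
G(b) = 10 + b (G(b) = 4 + (b + 6) = 4 + (6 + b) = 10 + b)
d(R, J) = 2
Y(v) = -2 (Y(v) = -1*2 = -2)
(742 + Y(26)) - 699 = (742 - 2) - 699 = 740 - 699 = 41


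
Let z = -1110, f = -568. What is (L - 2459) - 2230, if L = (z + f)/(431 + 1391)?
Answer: -4272518/911 ≈ -4689.9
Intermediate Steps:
L = -839/911 (L = (-1110 - 568)/(431 + 1391) = -1678/1822 = -1678*1/1822 = -839/911 ≈ -0.92097)
(L - 2459) - 2230 = (-839/911 - 2459) - 2230 = -2240988/911 - 2230 = -4272518/911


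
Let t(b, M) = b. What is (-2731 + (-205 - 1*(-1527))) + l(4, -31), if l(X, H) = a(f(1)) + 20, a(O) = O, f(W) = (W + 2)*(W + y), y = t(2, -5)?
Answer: -1380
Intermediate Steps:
y = 2
f(W) = (2 + W)² (f(W) = (W + 2)*(W + 2) = (2 + W)*(2 + W) = (2 + W)²)
l(X, H) = 29 (l(X, H) = (4 + 1² + 4*1) + 20 = (4 + 1 + 4) + 20 = 9 + 20 = 29)
(-2731 + (-205 - 1*(-1527))) + l(4, -31) = (-2731 + (-205 - 1*(-1527))) + 29 = (-2731 + (-205 + 1527)) + 29 = (-2731 + 1322) + 29 = -1409 + 29 = -1380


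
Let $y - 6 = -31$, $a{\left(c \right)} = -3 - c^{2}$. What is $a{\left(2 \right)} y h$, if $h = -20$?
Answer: $-3500$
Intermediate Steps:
$y = -25$ ($y = 6 - 31 = -25$)
$a{\left(2 \right)} y h = \left(-3 - 2^{2}\right) \left(-25\right) \left(-20\right) = \left(-3 - 4\right) \left(-25\right) \left(-20\right) = \left(-7\right) \left(-25\right) \left(-20\right) = 175 \left(-20\right) = -3500$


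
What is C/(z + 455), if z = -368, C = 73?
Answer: 73/87 ≈ 0.83908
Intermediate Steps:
C/(z + 455) = 73/(-368 + 455) = 73/87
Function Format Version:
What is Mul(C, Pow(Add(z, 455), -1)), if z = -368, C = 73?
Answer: Rational(73, 87) ≈ 0.83908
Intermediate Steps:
Mul(C, Pow(Add(z, 455), -1)) = Mul(73, Pow(Add(-368, 455), -1)) = Mul(73, Pow(87, -1)) = Mul(73, Rational(1, 87)) = Rational(73, 87)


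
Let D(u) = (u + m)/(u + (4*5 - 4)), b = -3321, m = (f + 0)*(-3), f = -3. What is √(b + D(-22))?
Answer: I*√119478/6 ≈ 57.609*I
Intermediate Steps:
m = 9 (m = (-3 + 0)*(-3) = -3*(-3) = 9)
D(u) = (9 + u)/(16 + u) (D(u) = (u + 9)/(u + (4*5 - 4)) = (9 + u)/(u + (20 - 4)) = (9 + u)/(u + 16) = (9 + u)/(16 + u))
√(b + D(-22)) = √(-3321 + (9 - 22)/(16 - 22)) = √(-3321 - 13/(-6)) = √(-3321 - ⅙*(-13)) = √(-3321 + 13/6) = √(-19913/6) = I*√119478/6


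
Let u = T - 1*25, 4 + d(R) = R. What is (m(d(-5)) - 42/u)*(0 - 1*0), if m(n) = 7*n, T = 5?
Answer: 0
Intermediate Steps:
d(R) = -4 + R
u = -20 (u = 5 - 1*25 = 5 - 25 = -20)
(m(d(-5)) - 42/u)*(0 - 1*0) = (7*(-4 - 5) - 42/(-20))*(0 - 1*0) = (7*(-9) - 42*(-1/20))*(0 + 0) = (-63 + 21/10)*0 = -609/10*0 = 0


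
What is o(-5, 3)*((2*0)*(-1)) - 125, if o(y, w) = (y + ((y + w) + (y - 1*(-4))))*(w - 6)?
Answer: -125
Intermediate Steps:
o(y, w) = (-6 + w)*(4 + w + 3*y) (o(y, w) = (y + ((w + y) + (y + 4)))*(-6 + w) = (y + ((w + y) + (4 + y)))*(-6 + w) = (y + (4 + w + 2*y))*(-6 + w) = (4 + w + 3*y)*(-6 + w) = (-6 + w)*(4 + w + 3*y))
o(-5, 3)*((2*0)*(-1)) - 125 = (-24 + 3² - 18*(-5) - 2*3 + 3*3*(-5))*((2*0)*(-1)) - 125 = (-24 + 9 + 90 - 6 - 45)*(0*(-1)) - 125 = 24*0 - 125 = 0 - 125 = -125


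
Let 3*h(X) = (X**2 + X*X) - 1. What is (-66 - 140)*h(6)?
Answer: -14626/3 ≈ -4875.3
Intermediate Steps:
h(X) = -1/3 + 2*X**2/3 (h(X) = ((X**2 + X*X) - 1)/3 = ((X**2 + X**2) - 1)/3 = (2*X**2 - 1)/3 = (-1 + 2*X**2)/3 = -1/3 + 2*X**2/3)
(-66 - 140)*h(6) = (-66 - 140)*(-1/3 + (2/3)*6**2) = -206*(-1/3 + (2/3)*36) = -206*(-1/3 + 24) = -206*71/3 = -14626/3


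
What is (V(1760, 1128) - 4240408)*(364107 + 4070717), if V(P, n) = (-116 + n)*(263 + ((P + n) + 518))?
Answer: -2338837481120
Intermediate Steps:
V(P, n) = (-116 + n)*(781 + P + n) (V(P, n) = (-116 + n)*(263 + (518 + P + n)) = (-116 + n)*(781 + P + n))
(V(1760, 1128) - 4240408)*(364107 + 4070717) = ((-90596 + 1128² - 116*1760 + 665*1128 + 1760*1128) - 4240408)*(364107 + 4070717) = ((-90596 + 1272384 - 204160 + 750120 + 1985280) - 4240408)*4434824 = (3713028 - 4240408)*4434824 = -527380*4434824 = -2338837481120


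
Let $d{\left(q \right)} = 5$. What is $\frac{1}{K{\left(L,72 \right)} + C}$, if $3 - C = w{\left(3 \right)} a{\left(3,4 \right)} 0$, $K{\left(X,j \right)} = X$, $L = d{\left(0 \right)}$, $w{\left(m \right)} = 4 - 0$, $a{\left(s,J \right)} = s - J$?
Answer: $\frac{1}{8} \approx 0.125$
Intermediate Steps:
$w{\left(m \right)} = 4$ ($w{\left(m \right)} = 4 + 0 = 4$)
$L = 5$
$C = 3$ ($C = 3 - 4 \left(3 - 4\right) 0 = 3 - 4 \left(-1\right) 0 = 3 - \left(-4\right) 0 = 3 - 0 = 3 + 0 = 3$)
$\frac{1}{K{\left(L,72 \right)} + C} = \frac{1}{5 + 3} = \frac{1}{8}$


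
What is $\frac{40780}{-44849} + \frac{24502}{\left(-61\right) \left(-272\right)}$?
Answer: $\frac{211134219}{372067304} \approx 0.56746$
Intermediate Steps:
$\frac{40780}{-44849} + \frac{24502}{\left(-61\right) \left(-272\right)} = 40780 \left(- \frac{1}{44849}\right) + \frac{24502}{16592} = - \frac{40780}{44849} + 24502 \cdot \frac{1}{16592} = - \frac{40780}{44849} + \frac{12251}{8296} = \frac{211134219}{372067304}$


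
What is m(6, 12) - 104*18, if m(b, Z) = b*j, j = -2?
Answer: -1884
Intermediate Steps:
m(b, Z) = -2*b (m(b, Z) = b*(-2) = -2*b)
m(6, 12) - 104*18 = -2*6 - 104*18 = -12 - 1872 = -1884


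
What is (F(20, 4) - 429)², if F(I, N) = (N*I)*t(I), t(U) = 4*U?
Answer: 35652841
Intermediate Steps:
F(I, N) = 4*N*I² (F(I, N) = (N*I)*(4*I) = (I*N)*(4*I) = 4*N*I²)
(F(20, 4) - 429)² = (4*4*20² - 429)² = (4*4*400 - 429)² = (6400 - 429)² = 5971² = 35652841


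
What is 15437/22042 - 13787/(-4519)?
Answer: 373652857/99607798 ≈ 3.7512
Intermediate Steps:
15437/22042 - 13787/(-4519) = 15437*(1/22042) - 13787*(-1/4519) = 15437/22042 + 13787/4519 = 373652857/99607798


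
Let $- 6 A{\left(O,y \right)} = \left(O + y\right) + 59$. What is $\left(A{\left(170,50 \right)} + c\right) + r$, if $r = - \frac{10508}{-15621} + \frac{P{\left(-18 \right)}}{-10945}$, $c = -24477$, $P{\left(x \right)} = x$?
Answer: $- \frac{8385425499239}{341943690} \approx -24523.0$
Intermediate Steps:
$A{\left(O,y \right)} = - \frac{59}{6} - \frac{O}{6} - \frac{y}{6}$ ($A{\left(O,y \right)} = - \frac{\left(O + y\right) + 59}{6} = - \frac{59 + O + y}{6} = - \frac{59}{6} - \frac{O}{6} - \frac{y}{6}$)
$r = \frac{115291238}{170971845}$ ($r = - \frac{10508}{-15621} - \frac{18}{-10945} = \left(-10508\right) \left(- \frac{1}{15621}\right) - - \frac{18}{10945} = \frac{10508}{15621} + \frac{18}{10945} = \frac{115291238}{170971845} \approx 0.67433$)
$\left(A{\left(170,50 \right)} + c\right) + r = \left(\left(- \frac{59}{6} - \frac{85}{3} - \frac{25}{3}\right) - 24477\right) + \frac{115291238}{170971845} = \left(- \frac{93}{2} - 24477\right) + \frac{115291238}{170971845} = - \frac{49047}{2} + \frac{115291238}{170971845} = - \frac{8385425499239}{341943690}$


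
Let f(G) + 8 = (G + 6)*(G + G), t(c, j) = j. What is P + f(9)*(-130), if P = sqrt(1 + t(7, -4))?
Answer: -34060 + I*sqrt(3) ≈ -34060.0 + 1.732*I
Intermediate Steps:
f(G) = -8 + 2*G*(6 + G) (f(G) = -8 + (G + 6)*(G + G) = -8 + (6 + G)*(2*G) = -8 + 2*G*(6 + G))
P = I*sqrt(3) (P = sqrt(1 - 4) = sqrt(-3) = I*sqrt(3) ≈ 1.732*I)
P + f(9)*(-130) = I*sqrt(3) + (-8 + 2*9**2 + 12*9)*(-130) = I*sqrt(3) + (-8 + 2*81 + 108)*(-130) = I*sqrt(3) + (-8 + 162 + 108)*(-130) = I*sqrt(3) + 262*(-130) = I*sqrt(3) - 34060 = -34060 + I*sqrt(3)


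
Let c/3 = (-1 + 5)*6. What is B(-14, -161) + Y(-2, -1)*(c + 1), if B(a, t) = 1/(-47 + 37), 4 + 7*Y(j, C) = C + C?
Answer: -4387/70 ≈ -62.671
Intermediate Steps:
Y(j, C) = -4/7 + 2*C/7 (Y(j, C) = -4/7 + (C + C)/7 = -4/7 + (2*C)/7 = -4/7 + 2*C/7)
B(a, t) = -⅒ (B(a, t) = 1/(-10) = -⅒)
c = 72 (c = 3*((-1 + 5)*6) = 3*(4*6) = 3*24 = 72)
B(-14, -161) + Y(-2, -1)*(c + 1) = -⅒ + (-4/7 + (2/7)*(-1))*(72 + 1) = -⅒ + (-4/7 - 2/7)*73 = -⅒ - 6/7*73 = -⅒ - 438/7 = -4387/70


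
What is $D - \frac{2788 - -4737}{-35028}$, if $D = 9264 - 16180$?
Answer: $- \frac{34606589}{5004} \approx -6915.8$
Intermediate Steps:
$D = -6916$ ($D = 9264 - 16180 = -6916$)
$D - \frac{2788 - -4737}{-35028} = -6916 - \frac{2788 - -4737}{-35028} = -6916 - \left(2788 + 4737\right) \left(- \frac{1}{35028}\right) = -6916 - 7525 \left(- \frac{1}{35028}\right) = -6916 - - \frac{1075}{5004} = -6916 + \frac{1075}{5004} = - \frac{34606589}{5004}$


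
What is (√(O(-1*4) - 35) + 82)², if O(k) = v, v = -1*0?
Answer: (82 + I*√35)² ≈ 6689.0 + 970.24*I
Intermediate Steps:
v = 0
O(k) = 0
(√(O(-1*4) - 35) + 82)² = (√(0 - 35) + 82)² = (√(-35) + 82)² = (I*√35 + 82)² = (82 + I*√35)²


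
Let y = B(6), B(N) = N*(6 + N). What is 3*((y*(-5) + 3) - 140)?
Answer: -1491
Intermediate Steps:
y = 72 (y = 6*(6 + 6) = 6*12 = 72)
3*((y*(-5) + 3) - 140) = 3*((72*(-5) + 3) - 140) = 3*((-360 + 3) - 140) = 3*(-357 - 140) = 3*(-497) = -1491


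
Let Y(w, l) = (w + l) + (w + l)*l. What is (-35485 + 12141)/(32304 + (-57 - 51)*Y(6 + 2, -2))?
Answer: -2918/4119 ≈ -0.70842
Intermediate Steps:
Y(w, l) = l + w + l*(l + w) (Y(w, l) = (l + w) + (l + w)*l = (l + w) + l*(l + w) = l + w + l*(l + w))
(-35485 + 12141)/(32304 + (-57 - 51)*Y(6 + 2, -2)) = (-35485 + 12141)/(32304 + (-57 - 51)*(-2 + (6 + 2) + (-2)**2 - 2*(6 + 2))) = -23344/(32304 - 108*(-2 + 8 + 4 - 2*8)) = -23344/(32304 - 108*(-2 + 8 + 4 - 16)) = -23344/(32304 - 108*(-6)) = -23344/(32304 + 648) = -23344/32952 = -23344*1/32952 = -2918/4119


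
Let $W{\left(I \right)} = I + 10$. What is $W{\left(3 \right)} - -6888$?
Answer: $6901$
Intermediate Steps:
$W{\left(I \right)} = 10 + I$
$W{\left(3 \right)} - -6888 = \left(10 + 3\right) - -6888 = 13 + 6888 = 6901$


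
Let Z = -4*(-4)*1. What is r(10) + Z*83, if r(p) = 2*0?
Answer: 1328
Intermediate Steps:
r(p) = 0
Z = 16 (Z = 16*1 = 16)
r(10) + Z*83 = 0 + 16*83 = 0 + 1328 = 1328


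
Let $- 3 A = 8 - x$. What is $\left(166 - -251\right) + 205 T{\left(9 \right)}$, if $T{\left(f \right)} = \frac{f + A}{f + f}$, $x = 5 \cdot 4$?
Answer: $\frac{10171}{18} \approx 565.06$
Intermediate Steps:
$x = 20$
$A = 4$ ($A = - \frac{8 - 20}{3} = \left(- \frac{1}{3}\right) \left(-12\right) = 4$)
$T{\left(f \right)} = \frac{4 + f}{2 f}$ ($T{\left(f \right)} = \frac{f + 4}{f + f} = \frac{4 + f}{2 f}$)
$\left(166 - -251\right) + 205 T{\left(9 \right)} = \left(166 - -251\right) + 205 \frac{4 + 9}{2 \cdot 9} = \left(166 + 251\right) + 205 \cdot \frac{1}{2} \cdot \frac{1}{9} \cdot 13 = 417 + 205 \cdot \frac{13}{18} = 417 + \frac{2665}{18} = \frac{10171}{18}$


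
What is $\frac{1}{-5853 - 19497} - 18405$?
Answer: $- \frac{466566751}{25350} \approx -18405.0$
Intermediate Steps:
$\frac{1}{-5853 - 19497} - 18405 = \frac{1}{-25350} - 18405 = - \frac{1}{25350} - 18405 = - \frac{466566751}{25350}$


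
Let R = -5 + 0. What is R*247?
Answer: -1235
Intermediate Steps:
R = -5
R*247 = -5*247 = -1235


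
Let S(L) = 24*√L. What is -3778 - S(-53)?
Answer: -3778 - 24*I*√53 ≈ -3778.0 - 174.72*I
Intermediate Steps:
-3778 - S(-53) = -3778 - 24*√(-53) = -3778 - 24*I*√53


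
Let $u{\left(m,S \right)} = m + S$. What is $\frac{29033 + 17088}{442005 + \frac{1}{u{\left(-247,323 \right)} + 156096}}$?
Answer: $\frac{423694636}{4060517933} \approx 0.10434$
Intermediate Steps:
$u{\left(m,S \right)} = S + m$
$\frac{29033 + 17088}{442005 + \frac{1}{u{\left(-247,323 \right)} + 156096}} = \frac{29033 + 17088}{442005 + \frac{1}{\left(323 - 247\right) + 156096}} = \frac{46121}{442005 + \frac{1}{76 + 156096}} = \frac{46121}{442005 + \frac{1}{156172}} = \frac{46121}{\frac{69028804861}{156172}} = 46121 \cdot \frac{156172}{69028804861} = \frac{423694636}{4060517933}$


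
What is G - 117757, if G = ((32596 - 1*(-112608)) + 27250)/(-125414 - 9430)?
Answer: -7939498681/67422 ≈ -1.1776e+5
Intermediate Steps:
G = -86227/67422 (G = ((32596 + 112608) + 27250)/(-134844) = (145204 + 27250)*(-1/134844) = 172454*(-1/134844) = -86227/67422 ≈ -1.2789)
G - 117757 = -86227/67422 - 117757 = -7939498681/67422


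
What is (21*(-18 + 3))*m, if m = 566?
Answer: -178290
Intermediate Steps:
(21*(-18 + 3))*m = (21*(-18 + 3))*566 = (21*(-15))*566 = -315*566 = -178290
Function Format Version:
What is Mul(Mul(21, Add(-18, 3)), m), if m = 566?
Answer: -178290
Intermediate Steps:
Mul(Mul(21, Add(-18, 3)), m) = Mul(Mul(21, Add(-18, 3)), 566) = Mul(Mul(21, -15), 566) = Mul(-315, 566) = -178290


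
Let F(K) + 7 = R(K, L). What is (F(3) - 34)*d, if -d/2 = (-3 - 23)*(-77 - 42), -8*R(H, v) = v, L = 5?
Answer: 515151/2 ≈ 2.5758e+5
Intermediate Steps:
R(H, v) = -v/8
d = -6188 (d = -2*(-3 - 23)*(-77 - 42) = -(-52)*(-119) = -2*3094 = -6188)
F(K) = -61/8 (F(K) = -7 - ⅛*5 = -7 - 5/8 = -61/8)
(F(3) - 34)*d = (-61/8 - 34)*(-6188) = -333/8*(-6188) = 515151/2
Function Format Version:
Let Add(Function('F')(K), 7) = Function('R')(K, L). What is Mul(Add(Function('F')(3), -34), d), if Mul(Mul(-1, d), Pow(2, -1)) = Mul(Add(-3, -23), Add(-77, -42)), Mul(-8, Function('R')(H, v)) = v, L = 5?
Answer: Rational(515151, 2) ≈ 2.5758e+5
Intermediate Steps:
Function('R')(H, v) = Mul(Rational(-1, 8), v)
d = -6188 (d = Mul(-2, Mul(Add(-3, -23), Add(-77, -42))) = Mul(-2, Mul(-26, -119)) = Mul(-2, 3094) = -6188)
Function('F')(K) = Rational(-61, 8) (Function('F')(K) = Add(-7, Mul(Rational(-1, 8), 5)) = Add(-7, Rational(-5, 8)) = Rational(-61, 8))
Mul(Add(Function('F')(3), -34), d) = Mul(Add(Rational(-61, 8), -34), -6188) = Mul(Rational(-333, 8), -6188) = Rational(515151, 2)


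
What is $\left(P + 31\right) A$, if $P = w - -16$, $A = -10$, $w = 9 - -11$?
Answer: $-670$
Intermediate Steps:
$w = 20$ ($w = 9 + 11 = 20$)
$P = 36$ ($P = 20 - -16 = 20 + 16 = 36$)
$\left(P + 31\right) A = \left(36 + 31\right) \left(-10\right) = 67 \left(-10\right) = -670$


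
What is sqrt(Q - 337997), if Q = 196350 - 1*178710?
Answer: I*sqrt(320357) ≈ 566.0*I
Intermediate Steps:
Q = 17640 (Q = 196350 - 178710 = 17640)
sqrt(Q - 337997) = sqrt(17640 - 337997) = sqrt(-320357) = I*sqrt(320357)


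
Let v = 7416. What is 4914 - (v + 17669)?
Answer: -20171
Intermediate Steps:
4914 - (v + 17669) = 4914 - (7416 + 17669) = 4914 - 1*25085 = 4914 - 25085 = -20171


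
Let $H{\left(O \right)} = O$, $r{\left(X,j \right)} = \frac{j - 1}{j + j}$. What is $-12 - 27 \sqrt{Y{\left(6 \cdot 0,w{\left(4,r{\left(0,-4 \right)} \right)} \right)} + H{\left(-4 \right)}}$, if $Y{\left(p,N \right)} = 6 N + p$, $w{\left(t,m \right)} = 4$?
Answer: $-12 - 54 \sqrt{5} \approx -132.75$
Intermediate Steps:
$r{\left(X,j \right)} = \frac{-1 + j}{2 j}$
$Y{\left(p,N \right)} = p + 6 N$
$-12 - 27 \sqrt{Y{\left(6 \cdot 0,w{\left(4,r{\left(0,-4 \right)} \right)} \right)} + H{\left(-4 \right)}} = -12 - 27 \sqrt{\left(6 \cdot 0 + 6 \cdot 4\right) - 4} = -12 - 27 \sqrt{\left(0 + 24\right) - 4} = -12 - 27 \sqrt{24 - 4} = -12 - 27 \sqrt{20} = -12 - 27 \cdot 2 \sqrt{5} = -12 - 54 \sqrt{5}$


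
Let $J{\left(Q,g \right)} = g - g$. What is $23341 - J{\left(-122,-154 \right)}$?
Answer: $23341$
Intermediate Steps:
$J{\left(Q,g \right)} = 0$
$23341 - J{\left(-122,-154 \right)} = 23341 - 0 = 23341 + 0 = 23341$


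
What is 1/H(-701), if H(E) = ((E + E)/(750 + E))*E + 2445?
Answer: 49/1102607 ≈ 4.4440e-5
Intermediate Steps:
H(E) = 2445 + 2*E²/(750 + E) (H(E) = ((2*E)/(750 + E))*E + 2445 = (2*E/(750 + E))*E + 2445 = 2*E²/(750 + E) + 2445 = 2445 + 2*E²/(750 + E))
1/H(-701) = 1/((1833750 + 2*(-701)² + 2445*(-701))/(750 - 701)) = 1/((1833750 + 2*491401 - 1713945)/49) = 1/((1833750 + 982802 - 1713945)/49) = 1/((1/49)*1102607) = 1/(1102607/49) = 49/1102607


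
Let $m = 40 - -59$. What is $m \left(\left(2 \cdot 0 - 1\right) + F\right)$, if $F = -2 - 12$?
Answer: $-1485$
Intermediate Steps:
$F = -14$ ($F = -2 - 12 = -14$)
$m = 99$ ($m = 40 + 59 = 99$)
$m \left(\left(2 \cdot 0 - 1\right) + F\right) = 99 \left(\left(2 \cdot 0 - 1\right) - 14\right) = 99 \left(\left(0 - 1\right) - 14\right) = 99 \left(-1 - 14\right) = 99 \left(-15\right) = -1485$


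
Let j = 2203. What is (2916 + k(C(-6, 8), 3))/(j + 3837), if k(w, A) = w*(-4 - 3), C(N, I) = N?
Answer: 1479/3020 ≈ 0.48974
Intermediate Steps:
k(w, A) = -7*w (k(w, A) = w*(-7) = -7*w)
(2916 + k(C(-6, 8), 3))/(j + 3837) = (2916 - 7*(-6))/(2203 + 3837) = (2916 + 42)/6040 = 2958*(1/6040) = 1479/3020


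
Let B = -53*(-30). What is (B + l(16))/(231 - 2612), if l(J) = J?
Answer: -1606/2381 ≈ -0.67451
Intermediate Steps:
B = 1590
(B + l(16))/(231 - 2612) = (1590 + 16)/(231 - 2612) = 1606/(-2381) = 1606*(-1/2381) = -1606/2381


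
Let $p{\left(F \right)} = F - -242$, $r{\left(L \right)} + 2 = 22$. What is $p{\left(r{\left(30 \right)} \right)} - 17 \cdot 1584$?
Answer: $-26666$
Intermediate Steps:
$r{\left(L \right)} = 20$ ($r{\left(L \right)} = -2 + 22 = 20$)
$p{\left(F \right)} = 242 + F$ ($p{\left(F \right)} = F + 242 = 242 + F$)
$p{\left(r{\left(30 \right)} \right)} - 17 \cdot 1584 = \left(242 + 20\right) - 17 \cdot 1584 = 262 - 26928 = -26666$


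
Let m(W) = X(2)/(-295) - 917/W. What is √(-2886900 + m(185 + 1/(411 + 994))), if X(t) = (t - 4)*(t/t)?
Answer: I*√16973678194692115736910/76678170 ≈ 1699.1*I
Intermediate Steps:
X(t) = -4 + t (X(t) = (-4 + t)*1 = -4 + t)
m(W) = 2/295 - 917/W (m(W) = (-4 + 2)/(-295) - 917/W = -2*(-1/295) - 917/W = 2/295 - 917/W)
√(-2886900 + m(185 + 1/(411 + 994))) = √(-2886900 + (2/295 - 917/(185 + 1/(411 + 994)))) = √(-2886900 + (2/295 - 917/(185 + 1/1405))) = √(-2886900 + (2/295 - 917/259926/1405)) = √(-2886900 + (2/295 - 917*1405/259926)) = √(-2886900 + (2/295 - 1288385/259926)) = √(-2886900 - 379553723/76678170) = √(-221362588526723/76678170) = I*√16973678194692115736910/76678170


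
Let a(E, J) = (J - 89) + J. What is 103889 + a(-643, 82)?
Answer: 103964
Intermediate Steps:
a(E, J) = -89 + 2*J (a(E, J) = (-89 + J) + J = -89 + 2*J)
103889 + a(-643, 82) = 103889 + (-89 + 2*82) = 103889 + (-89 + 164) = 103889 + 75 = 103964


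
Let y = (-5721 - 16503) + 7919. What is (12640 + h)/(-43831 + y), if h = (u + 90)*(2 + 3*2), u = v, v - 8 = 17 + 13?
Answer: -1708/7267 ≈ -0.23504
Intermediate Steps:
y = -14305 (y = -22224 + 7919 = -14305)
v = 38 (v = 8 + (17 + 13) = 8 + 30 = 38)
u = 38
h = 1024 (h = (38 + 90)*(2 + 3*2) = 128*(2 + 6) = 128*8 = 1024)
(12640 + h)/(-43831 + y) = (12640 + 1024)/(-43831 - 14305) = 13664/(-58136) = 13664*(-1/58136) = -1708/7267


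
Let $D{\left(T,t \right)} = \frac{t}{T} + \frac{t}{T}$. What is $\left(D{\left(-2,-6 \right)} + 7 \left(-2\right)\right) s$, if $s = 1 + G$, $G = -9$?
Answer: $64$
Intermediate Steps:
$D{\left(T,t \right)} = \frac{2 t}{T}$
$s = -8$ ($s = 1 - 9 = -8$)
$\left(D{\left(-2,-6 \right)} + 7 \left(-2\right)\right) s = \left(2 \left(-6\right) \frac{1}{-2} + 7 \left(-2\right)\right) \left(-8\right) = \left(2 \left(-6\right) \left(- \frac{1}{2}\right) - 14\right) \left(-8\right) = \left(6 - 14\right) \left(-8\right) = \left(-8\right) \left(-8\right) = 64$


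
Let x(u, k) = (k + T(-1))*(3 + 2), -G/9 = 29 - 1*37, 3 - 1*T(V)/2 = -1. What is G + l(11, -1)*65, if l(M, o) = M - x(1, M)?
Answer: -5388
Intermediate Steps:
T(V) = 8 (T(V) = 6 - 2*(-1) = 6 + 2 = 8)
G = 72 (G = -9*(29 - 1*37) = -9*(29 - 37) = -9*(-8) = 72)
x(u, k) = 40 + 5*k (x(u, k) = (k + 8)*(3 + 2) = (8 + k)*5 = 40 + 5*k)
l(M, o) = -40 - 4*M (l(M, o) = M - (40 + 5*M) = M + (-40 - 5*M) = -40 - 4*M)
G + l(11, -1)*65 = 72 + (-40 - 4*11)*65 = 72 + (-40 - 44)*65 = 72 - 84*65 = 72 - 5460 = -5388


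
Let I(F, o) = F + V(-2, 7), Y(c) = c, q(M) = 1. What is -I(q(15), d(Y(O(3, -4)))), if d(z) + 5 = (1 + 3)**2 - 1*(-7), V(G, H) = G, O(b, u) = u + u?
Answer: 1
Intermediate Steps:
O(b, u) = 2*u
d(z) = 18 (d(z) = -5 + ((1 + 3)**2 - 1*(-7)) = -5 + (4**2 + 7) = -5 + (16 + 7) = -5 + 23 = 18)
I(F, o) = -2 + F (I(F, o) = F - 2 = -2 + F)
-I(q(15), d(Y(O(3, -4)))) = -(-2 + 1) = -1*(-1) = 1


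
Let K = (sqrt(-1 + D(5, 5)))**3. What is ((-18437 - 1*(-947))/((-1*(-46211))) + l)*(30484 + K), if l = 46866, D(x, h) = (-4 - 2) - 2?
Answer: 6001765398384/4201 - 5315826852*I/4201 ≈ 1.4287e+9 - 1.2654e+6*I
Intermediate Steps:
D(x, h) = -8 (D(x, h) = -6 - 2 = -8)
K = -27*I (K = (sqrt(-1 - 8))**3 = (sqrt(-9))**3 = (3*I)**3 = -27*I ≈ -27.0*I)
((-18437 - 1*(-947))/((-1*(-46211))) + l)*(30484 + K) = ((-18437 - 1*(-947))/((-1*(-46211))) + 46866)*(30484 - 27*I) = ((-18437 + 947)/46211 + 46866)*(30484 - 27*I) = (-17490*1/46211 + 46866)*(30484 - 27*I) = (-1590/4201 + 46866)*(30484 - 27*I) = 196882476*(30484 - 27*I)/4201 = 6001765398384/4201 - 5315826852*I/4201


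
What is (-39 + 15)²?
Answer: 576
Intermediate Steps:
(-39 + 15)² = (-24)² = 576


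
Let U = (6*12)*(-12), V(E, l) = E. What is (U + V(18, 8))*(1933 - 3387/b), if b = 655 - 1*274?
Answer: -206730252/127 ≈ -1.6278e+6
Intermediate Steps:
b = 381 (b = 655 - 274 = 381)
U = -864 (U = 72*(-12) = -864)
(U + V(18, 8))*(1933 - 3387/b) = (-864 + 18)*(1933 - 3387/381) = -846*(1933 - 3387*1/381) = -846*(1933 - 1129/127) = -846*244362/127 = -206730252/127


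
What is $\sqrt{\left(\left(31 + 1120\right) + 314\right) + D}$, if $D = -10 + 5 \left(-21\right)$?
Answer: $15 \sqrt{6} \approx 36.742$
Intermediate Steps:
$D = -115$ ($D = -10 - 105 = -115$)
$\sqrt{\left(\left(31 + 1120\right) + 314\right) + D} = \sqrt{\left(\left(31 + 1120\right) + 314\right) - 115} = \sqrt{\left(1151 + 314\right) - 115} = \sqrt{1465 - 115} = \sqrt{1350} = 15 \sqrt{6}$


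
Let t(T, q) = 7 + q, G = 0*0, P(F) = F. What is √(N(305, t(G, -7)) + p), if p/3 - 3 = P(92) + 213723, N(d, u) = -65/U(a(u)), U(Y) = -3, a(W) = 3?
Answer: √5773281/3 ≈ 800.92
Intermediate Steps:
G = 0
N(d, u) = 65/3 (N(d, u) = -65/(-3) = -65*(-⅓) = 65/3)
p = 641454 (p = 9 + 3*(92 + 213723) = 9 + 3*213815 = 9 + 641445 = 641454)
√(N(305, t(G, -7)) + p) = √(65/3 + 641454) = √(1924427/3) = √5773281/3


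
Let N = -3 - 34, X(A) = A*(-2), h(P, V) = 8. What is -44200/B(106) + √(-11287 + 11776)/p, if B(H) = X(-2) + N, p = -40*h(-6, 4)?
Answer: 44200/33 - √489/320 ≈ 1339.3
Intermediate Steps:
X(A) = -2*A
N = -37
p = -320 (p = -40*8 = -320)
B(H) = -33 (B(H) = -2*(-2) - 37 = 4 - 37 = -33)
-44200/B(106) + √(-11287 + 11776)/p = -44200/(-33) + √(-11287 + 11776)/(-320) = -44200*(-1/33) + √489*(-1/320) = 44200/33 - √489/320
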